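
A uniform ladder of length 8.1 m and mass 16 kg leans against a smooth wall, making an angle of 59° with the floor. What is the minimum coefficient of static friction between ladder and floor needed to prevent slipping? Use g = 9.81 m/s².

Take moments about the foot of the ladder.
Ladder weight 16×9.81 = 157 N acts at 4.05 m along the ladder; its horizontal arm is 4.05·cos59° = 2.086 m → τ = 327.5 N·m clockwise.
Wall normal N acts horizontally at the top; its moment arm is the height L sinθ = 8.1·sin59° = 6.943 m, counterclockwise.
Setting net torque to zero: N × 6.943 = 327.5 → N = 47.17 N.
ΣFx = 0 ⇒ f = N_wall = 47.17 N. ΣFy = 0 ⇒ N_floor = 157 N.
μ_min = f / N_floor = 47.17 / 157 = 0.3.

μ_min ≈ 0.3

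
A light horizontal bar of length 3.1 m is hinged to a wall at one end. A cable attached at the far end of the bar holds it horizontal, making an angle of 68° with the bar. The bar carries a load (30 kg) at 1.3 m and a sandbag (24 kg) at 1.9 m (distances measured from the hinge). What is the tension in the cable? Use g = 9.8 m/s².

T ≈ 288 N

Taking torques about the hinge:
Load: 30 × 9.8 = 294 N down at 1.3 m → arm 1.3 m, τ = 294 × 1.3 = 382.2 N·m clockwise.
Sandbag: 24 × 9.8 = 235.2 N down at 1.9 m → arm 1.9 m, τ = 235.2 × 1.9 = 446.9 N·m clockwise.
Total clockwise load moment = 829.1 N·m.
The cable tension T acts at 3.1 m; only its component perpendicular to the bar, T sinθ, produces torque. sin 68° = 0.9272.
For rotational equilibrium, T × 3.1 × 0.9272 = 829.1, so T = 829.1 / 2.874 = 288 N.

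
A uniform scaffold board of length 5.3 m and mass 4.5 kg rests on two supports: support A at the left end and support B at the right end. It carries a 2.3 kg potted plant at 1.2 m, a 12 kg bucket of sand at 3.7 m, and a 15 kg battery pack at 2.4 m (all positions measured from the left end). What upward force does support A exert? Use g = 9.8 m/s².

R_A ≈ 155 N

Taking torques about support B:
Beam weight: 4.5 × 9.8 = 44.1 N down at 2.65 m → arm 2.65 m, τ = 44.1 × 2.65 = 116.9 N·m counterclockwise.
Potted plant: 2.3 × 9.8 = 22.54 N down at 1.2 m → arm 4.1 m, τ = 22.54 × 4.1 = 92.41 N·m counterclockwise.
Bucket of sand: 12 × 9.8 = 117.6 N down at 3.7 m → arm 1.6 m, τ = 117.6 × 1.6 = 188.2 N·m counterclockwise.
Battery pack: 15 × 9.8 = 147 N down at 2.4 m → arm 2.9 m, τ = 147 × 2.9 = 426.3 N·m counterclockwise.
Net load moment about support B = 823.8 N·m counterclockwise.
Reaction R at support A is upward at 0 m, arm 5.3 m → moment R × 5.3 clockwise.
Στ = 0 ⇒ R × 5.3 = 823.8 ⇒ R = 155 N.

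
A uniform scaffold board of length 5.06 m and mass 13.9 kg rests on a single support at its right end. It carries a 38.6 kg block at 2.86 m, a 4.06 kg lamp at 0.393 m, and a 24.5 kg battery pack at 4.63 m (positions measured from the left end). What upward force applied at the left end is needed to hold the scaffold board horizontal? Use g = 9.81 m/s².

F ≈ 290 N

Taking torques about the right end:
Beam weight: 13.9 × 9.81 = 136.4 N down at 2.53 m → arm 2.53 m, τ = 136.4 × 2.53 = 345.1 N·m counterclockwise.
Block: 38.6 × 9.81 = 378.7 N down at 2.86 m → arm 2.2 m, τ = 378.7 × 2.2 = 833.1 N·m counterclockwise.
Lamp: 4.06 × 9.81 = 39.83 N down at 0.393 m → arm 4.667 m, τ = 39.83 × 4.667 = 185.9 N·m counterclockwise.
Battery pack: 24.5 × 9.81 = 240.3 N down at 4.63 m → arm 0.43 m, τ = 240.3 × 0.43 = 103.3 N·m counterclockwise.
Net moment of the loads = 1467 N·m counterclockwise.
The upward force F acts at the left end, arm 5.06 m, giving F × 5.06 clockwise.
Setting net torque to zero: F × 5.06 = 1467 → F = 1467 / 5.06 = 290 N.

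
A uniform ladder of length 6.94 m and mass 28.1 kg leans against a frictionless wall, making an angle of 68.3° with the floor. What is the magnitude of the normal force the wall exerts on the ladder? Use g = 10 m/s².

Taking torques about the foot of the ladder:
Ladder weight 28.1×10 = 281 N acts at 3.47 m along the ladder; its horizontal arm is 3.47·cos68.3° = 1.283 m → τ = 360.5 N·m clockwise.
Wall normal N acts horizontally at the top; its moment arm is the height L sinθ = 6.94·sin68.3° = 6.448 m, counterclockwise.
Balancing moments: N × 6.448 = 360.5, giving N = 55.9 N.

N_wall ≈ 55.9 N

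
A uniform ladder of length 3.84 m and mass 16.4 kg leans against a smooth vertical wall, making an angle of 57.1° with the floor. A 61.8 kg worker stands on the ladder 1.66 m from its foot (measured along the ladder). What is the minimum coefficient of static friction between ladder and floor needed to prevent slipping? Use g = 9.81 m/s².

Sum moments about the foot of the ladder (the floor normal and friction both act there and drop out).
Ladder weight 16.4×9.81 = 160.9 N acts at 1.92 m along the ladder; its horizontal arm is 1.92·cos57.1° = 1.043 m → τ = 167.8 N·m clockwise.
Worker: 61.8×9.81 = 606.3 N at 1.66 m → arm 0.9017 m → τ = 546.7 N·m clockwise.
Wall normal N acts horizontally at the top; its moment arm is the height L sinθ = 3.84·sin57.1° = 3.224 m, counterclockwise.
For rotational equilibrium, N × 3.224 = 714.5, so N = 221.6 N.
ΣFx = 0 ⇒ f = N_wall = 221.6 N. ΣFy = 0 ⇒ N_floor = 767.2 N.
μ_min = f / N_floor = 221.6 / 767.2 = 0.289.

μ_min ≈ 0.289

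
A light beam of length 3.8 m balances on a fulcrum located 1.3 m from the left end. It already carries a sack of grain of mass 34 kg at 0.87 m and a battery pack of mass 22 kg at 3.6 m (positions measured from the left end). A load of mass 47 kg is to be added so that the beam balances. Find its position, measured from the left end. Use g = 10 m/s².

x ≈ 0.534 m from the left end

About the fulcrum (at 1.3 m from the left end):
Sack of grain: 34 × 10 = 340 N down at 0.87 m → arm 0.43 m, τ = 340 × 0.43 = 146.2 N·m counterclockwise.
Battery pack: 22 × 10 = 220 N down at 3.6 m → arm 2.3 m, τ = 220 × 2.3 = 506 N·m clockwise.
Net moment of existing loads = 359.8 N·m clockwise.
The load weighs 47 × 10 = 470 N and must supply an equal counterclockwise moment, so its lever arm about the fulcrum is 359.8 / 470 = 0.766 m.
That puts it at 1.3 − 0.766 = 0.534 m from the left end.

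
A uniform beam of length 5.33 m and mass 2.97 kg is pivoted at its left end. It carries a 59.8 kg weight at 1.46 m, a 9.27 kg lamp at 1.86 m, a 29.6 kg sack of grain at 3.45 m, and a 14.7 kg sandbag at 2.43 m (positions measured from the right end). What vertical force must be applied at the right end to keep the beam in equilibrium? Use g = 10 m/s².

Taking torques about the left end:
Beam weight: 2.97 × 10 = 29.7 N down at 2.665 m → arm 2.665 m, τ = 29.7 × 2.665 = 79.15 N·m clockwise.
Weight: 59.8 × 10 = 598 N down at 1.46 m → arm 3.87 m, τ = 598 × 3.87 = 2314 N·m clockwise.
Lamp: 9.27 × 10 = 92.7 N down at 1.86 m → arm 3.47 m, τ = 92.7 × 3.47 = 321.7 N·m clockwise.
Sack of grain: 29.6 × 10 = 296 N down at 3.45 m → arm 1.88 m, τ = 296 × 1.88 = 556.5 N·m clockwise.
Sandbag: 14.7 × 10 = 147 N down at 2.43 m → arm 2.9 m, τ = 147 × 2.9 = 426.3 N·m clockwise.
Net moment of the loads = 3698 N·m clockwise.
The upward force F acts at the right end, arm 5.33 m, giving F × 5.33 counterclockwise.
Στ = 0 ⇒ F × 5.33 = 3698 ⇒ F = 3698 / 5.33 = 694 N.

F ≈ 694 N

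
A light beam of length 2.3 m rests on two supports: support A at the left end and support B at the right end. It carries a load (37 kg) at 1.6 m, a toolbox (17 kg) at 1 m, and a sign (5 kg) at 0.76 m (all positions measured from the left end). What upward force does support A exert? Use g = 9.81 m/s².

Choose support B as the axis so its reaction then has zero moment arm.
Load: 37 × 9.81 = 363 N down at 1.6 m → arm 0.7 m, τ = 363 × 0.7 = 254.1 N·m counterclockwise.
Toolbox: 17 × 9.81 = 166.8 N down at 1 m → arm 1.3 m, τ = 166.8 × 1.3 = 216.8 N·m counterclockwise.
Sign: 5 × 9.81 = 49.05 N down at 0.76 m → arm 1.54 m, τ = 49.05 × 1.54 = 75.54 N·m counterclockwise.
Net load moment about support B = 546.4 N·m counterclockwise.
Reaction R at support A is upward at 0 m, arm 2.3 m → moment R × 2.3 clockwise.
Setting net torque to zero: R × 2.3 = 546.4 → R = 238 N.

R_A ≈ 238 N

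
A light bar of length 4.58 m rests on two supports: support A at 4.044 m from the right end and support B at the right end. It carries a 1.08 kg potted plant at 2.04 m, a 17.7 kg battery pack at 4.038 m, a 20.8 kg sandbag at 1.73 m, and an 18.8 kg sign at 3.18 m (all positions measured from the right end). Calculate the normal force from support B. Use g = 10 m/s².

Take moments about support A.
Potted plant: 1.08 × 10 = 10.8 N down at 2.04 m → arm 2.004 m, τ = 10.8 × 2.004 = 21.64 N·m clockwise.
Battery pack: 17.7 × 10 = 177 N down at 4.038 m → arm 0.006 m, τ = 177 × 0.006 = 1.062 N·m clockwise.
Sandbag: 20.8 × 10 = 208 N down at 1.73 m → arm 2.314 m, τ = 208 × 2.314 = 481.3 N·m clockwise.
Sign: 18.8 × 10 = 188 N down at 3.18 m → arm 0.864 m, τ = 188 × 0.864 = 162.4 N·m clockwise.
Net load moment about support A = 666.4 N·m clockwise.
Reaction R at support B is upward at 0 m, arm 4.044 m → moment R × 4.044 counterclockwise.
Στ = 0 ⇒ R × 4.044 = 666.4 ⇒ R = 165 N.

R_B ≈ 165 N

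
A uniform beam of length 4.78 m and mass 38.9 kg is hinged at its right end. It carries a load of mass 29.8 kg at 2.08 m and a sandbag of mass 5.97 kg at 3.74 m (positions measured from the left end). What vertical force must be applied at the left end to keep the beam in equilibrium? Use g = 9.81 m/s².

F ≈ 369 N

Choose the right end as the axis so the unknown pivot reaction has zero arm there.
Beam weight: 38.9 × 9.81 = 381.6 N down at 2.39 m → arm 2.39 m, τ = 381.6 × 2.39 = 912 N·m counterclockwise.
Load: 29.8 × 9.81 = 292.3 N down at 2.08 m → arm 2.7 m, τ = 292.3 × 2.7 = 789.2 N·m counterclockwise.
Sandbag: 5.97 × 9.81 = 58.57 N down at 3.74 m → arm 1.04 m, τ = 58.57 × 1.04 = 60.91 N·m counterclockwise.
Net moment of the loads = 1762 N·m counterclockwise.
The upward force F acts at the left end, arm 4.78 m, giving F × 4.78 clockwise.
Setting net torque to zero: F × 4.78 = 1762 → F = 1762 / 4.78 = 369 N.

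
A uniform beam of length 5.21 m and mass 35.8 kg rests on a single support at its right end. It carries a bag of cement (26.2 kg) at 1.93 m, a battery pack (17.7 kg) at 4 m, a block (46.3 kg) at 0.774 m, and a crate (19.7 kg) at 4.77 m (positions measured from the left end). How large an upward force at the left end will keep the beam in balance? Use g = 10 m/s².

Sum moments about the right end (the unknown pivot reaction has zero arm there).
Beam weight: 35.8 × 10 = 358 N down at 2.605 m → arm 2.605 m, τ = 358 × 2.605 = 932.6 N·m counterclockwise.
Bag of cement: 26.2 × 10 = 262 N down at 1.93 m → arm 3.28 m, τ = 262 × 3.28 = 859.4 N·m counterclockwise.
Battery pack: 17.7 × 10 = 177 N down at 4 m → arm 1.21 m, τ = 177 × 1.21 = 214.2 N·m counterclockwise.
Block: 46.3 × 10 = 463 N down at 0.774 m → arm 4.436 m, τ = 463 × 4.436 = 2054 N·m counterclockwise.
Crate: 19.7 × 10 = 197 N down at 4.77 m → arm 0.44 m, τ = 197 × 0.44 = 86.68 N·m counterclockwise.
Net moment of the loads = 4147 N·m counterclockwise.
The upward force F acts at the left end, arm 5.21 m, giving F × 5.21 clockwise.
Setting net torque to zero: F × 5.21 = 4147 → F = 4147 / 5.21 = 796 N.

F ≈ 796 N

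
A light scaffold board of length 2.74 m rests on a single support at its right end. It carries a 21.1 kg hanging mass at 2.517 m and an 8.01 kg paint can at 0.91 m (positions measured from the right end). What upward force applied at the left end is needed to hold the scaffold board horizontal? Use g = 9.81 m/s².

Choose the right end as the axis so the unknown pivot reaction has zero arm there.
Hanging mass: 21.1 × 9.81 = 207 N down at 2.517 m → arm 2.517 m, τ = 207 × 2.517 = 521 N·m counterclockwise.
Paint can: 8.01 × 9.81 = 78.58 N down at 0.91 m → arm 0.91 m, τ = 78.58 × 0.91 = 71.51 N·m counterclockwise.
Net moment of the loads = 592.5 N·m counterclockwise.
The upward force F acts at the left end, arm 2.74 m, giving F × 2.74 clockwise.
For rotational equilibrium, F × 2.74 = 592.5, so F = 592.5 / 2.74 = 216 N.

F ≈ 216 N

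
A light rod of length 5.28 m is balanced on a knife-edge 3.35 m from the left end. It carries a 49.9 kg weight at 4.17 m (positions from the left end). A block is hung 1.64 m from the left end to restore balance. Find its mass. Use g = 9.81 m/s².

m ≈ 23.9 kg

Sum moments about the knife-edge (at 3.35 m from the left end) (the support reaction has zero arm there).
Weight: 49.9 × 9.81 = 489.5 N down at 4.17 m → arm 0.82 m, τ = 489.5 × 0.82 = 401.4 N·m clockwise.
Net moment of known loads = 401.4 N·m clockwise.
An unknown mass m at 1.64 m has arm 1.71 m; its moment is m·g·1.71 counterclockwise.
Balancing moments: m × 9.81 × 1.71 = 401.4, giving m = 401.4 / (9.81 × 1.71) = 23.9 kg.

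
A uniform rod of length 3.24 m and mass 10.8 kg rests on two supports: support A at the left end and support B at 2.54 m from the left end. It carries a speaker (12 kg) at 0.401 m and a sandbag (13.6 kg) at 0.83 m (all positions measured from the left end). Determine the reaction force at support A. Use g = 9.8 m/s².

About support B:
Beam weight: 10.8 × 9.8 = 105.8 N down at 1.62 m → arm 0.92 m, τ = 105.8 × 0.92 = 97.34 N·m counterclockwise.
Speaker: 12 × 9.8 = 117.6 N down at 0.401 m → arm 2.139 m, τ = 117.6 × 2.139 = 251.5 N·m counterclockwise.
Sandbag: 13.6 × 9.8 = 133.3 N down at 0.83 m → arm 1.71 m, τ = 133.3 × 1.71 = 227.9 N·m counterclockwise.
Net load moment about support B = 576.7 N·m counterclockwise.
Reaction R at support A is upward at 0 m, arm 2.54 m → moment R × 2.54 clockwise.
For rotational equilibrium, R × 2.54 = 576.7, so R = 227 N.

R_A ≈ 227 N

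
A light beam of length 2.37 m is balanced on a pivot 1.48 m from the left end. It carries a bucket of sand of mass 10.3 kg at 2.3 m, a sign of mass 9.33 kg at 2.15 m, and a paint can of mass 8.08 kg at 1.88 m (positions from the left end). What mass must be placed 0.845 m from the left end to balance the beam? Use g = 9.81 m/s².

m ≈ 28.2 kg

About the pivot (at 1.48 m from the left end):
Bucket of sand: 10.3 × 9.81 = 101 N down at 2.3 m → arm 0.82 m, τ = 101 × 0.82 = 82.82 N·m clockwise.
Sign: 9.33 × 9.81 = 91.53 N down at 2.15 m → arm 0.67 m, τ = 91.53 × 0.67 = 61.33 N·m clockwise.
Paint can: 8.08 × 9.81 = 79.26 N down at 1.88 m → arm 0.4 m, τ = 79.26 × 0.4 = 31.7 N·m clockwise.
Net moment of known loads = 175.8 N·m clockwise.
An unknown mass m at 0.845 m has arm 0.635 m; its moment is m·g·0.635 counterclockwise.
Balancing moments: m × 9.81 × 0.635 = 175.8, giving m = 175.8 / (9.81 × 0.635) = 28.2 kg.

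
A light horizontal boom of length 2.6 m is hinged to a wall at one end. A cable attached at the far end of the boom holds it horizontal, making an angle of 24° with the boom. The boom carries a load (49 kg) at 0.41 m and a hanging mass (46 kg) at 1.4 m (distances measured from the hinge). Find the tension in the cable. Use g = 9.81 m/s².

T ≈ 784 N

Sum moments about the hinge (the unknown hinge reaction has zero arm there).
Load: 49 × 9.81 = 480.7 N down at 0.41 m → arm 0.41 m, τ = 480.7 × 0.41 = 197.1 N·m clockwise.
Hanging mass: 46 × 9.81 = 451.3 N down at 1.4 m → arm 1.4 m, τ = 451.3 × 1.4 = 631.8 N·m clockwise.
Total clockwise load moment = 828.9 N·m.
The cable tension T acts at 2.6 m; only its component perpendicular to the boom, T sinθ, produces torque. sin 24° = 0.4067.
Setting net torque to zero: T × 2.6 × 0.4067 = 828.9 → T = 828.9 / 1.057 = 784 N.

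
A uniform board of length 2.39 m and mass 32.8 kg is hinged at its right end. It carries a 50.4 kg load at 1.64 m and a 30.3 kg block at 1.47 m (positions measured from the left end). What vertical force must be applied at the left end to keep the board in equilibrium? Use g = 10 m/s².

F ≈ 439 N

Taking torques about the right end:
Beam weight: 32.8 × 10 = 328 N down at 1.195 m → arm 1.195 m, τ = 328 × 1.195 = 392 N·m counterclockwise.
Load: 50.4 × 10 = 504 N down at 1.64 m → arm 0.75 m, τ = 504 × 0.75 = 378 N·m counterclockwise.
Block: 30.3 × 10 = 303 N down at 1.47 m → arm 0.92 m, τ = 303 × 0.92 = 278.8 N·m counterclockwise.
Net moment of the loads = 1049 N·m counterclockwise.
The upward force F acts at the left end, arm 2.39 m, giving F × 2.39 clockwise.
Στ = 0 ⇒ F × 2.39 = 1049 ⇒ F = 1049 / 2.39 = 439 N.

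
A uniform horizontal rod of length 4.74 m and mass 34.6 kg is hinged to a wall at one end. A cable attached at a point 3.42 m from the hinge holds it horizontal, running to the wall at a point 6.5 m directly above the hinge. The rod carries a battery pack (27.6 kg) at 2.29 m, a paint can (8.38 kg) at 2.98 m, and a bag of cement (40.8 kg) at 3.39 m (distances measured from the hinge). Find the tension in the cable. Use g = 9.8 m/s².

T ≈ 999 N

Taking torques about the hinge:
Beam weight: 34.6 × 9.8 = 339.1 N down at 2.37 m → arm 2.37 m, τ = 339.1 × 2.37 = 803.7 N·m clockwise.
Battery pack: 27.6 × 9.8 = 270.5 N down at 2.29 m → arm 2.29 m, τ = 270.5 × 2.29 = 619.4 N·m clockwise.
Paint can: 8.38 × 9.8 = 82.12 N down at 2.98 m → arm 2.98 m, τ = 82.12 × 2.98 = 244.7 N·m clockwise.
Bag of cement: 40.8 × 9.8 = 399.8 N down at 3.39 m → arm 3.39 m, τ = 399.8 × 3.39 = 1355 N·m clockwise.
Total clockwise load moment = 3023 N·m.
The cable tension T acts at 3.42 m; only its component perpendicular to the rod, T sinθ, produces torque. sinθ = h/√(h²+d²) = 6.5/√(6.5²+3.42²) = 0.885.
Setting net torque to zero: T × 3.42 × 0.885 = 3023 → T = 3023 / 3.027 = 999 N.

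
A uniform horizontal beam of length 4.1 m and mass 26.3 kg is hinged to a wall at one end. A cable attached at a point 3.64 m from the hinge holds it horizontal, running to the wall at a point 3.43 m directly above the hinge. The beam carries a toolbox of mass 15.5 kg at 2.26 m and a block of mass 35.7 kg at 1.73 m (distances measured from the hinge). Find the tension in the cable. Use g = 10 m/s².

Sum moments about the hinge (the unknown hinge reaction has zero arm there).
Beam weight: 26.3 × 10 = 263 N down at 2.05 m → arm 2.05 m, τ = 263 × 2.05 = 539.1 N·m clockwise.
Toolbox: 15.5 × 10 = 155 N down at 2.26 m → arm 2.26 m, τ = 155 × 2.26 = 350.3 N·m clockwise.
Block: 35.7 × 10 = 357 N down at 1.73 m → arm 1.73 m, τ = 357 × 1.73 = 617.6 N·m clockwise.
Total clockwise load moment = 1507 N·m.
The cable tension T acts at 3.64 m; only its component perpendicular to the beam, T sinθ, produces torque. sinθ = h/√(h²+d²) = 3.43/√(3.43²+3.64²) = 0.6858.
Στ = 0 ⇒ T × 3.64 × 0.6858 = 1507 ⇒ T = 1507 / 2.496 = 604 N.

T ≈ 604 N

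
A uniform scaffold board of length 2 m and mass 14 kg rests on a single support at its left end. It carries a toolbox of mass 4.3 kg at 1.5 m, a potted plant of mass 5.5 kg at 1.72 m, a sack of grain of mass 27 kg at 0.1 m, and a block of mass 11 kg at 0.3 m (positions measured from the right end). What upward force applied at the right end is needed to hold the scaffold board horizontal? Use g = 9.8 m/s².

F ≈ 430 N

Choose the left end as the axis so the unknown pivot reaction has zero arm there.
Beam weight: 14 × 9.8 = 137.2 N down at 1 m → arm 1 m, τ = 137.2 × 1 = 137.2 N·m clockwise.
Toolbox: 4.3 × 9.8 = 42.14 N down at 1.5 m → arm 0.5 m, τ = 42.14 × 0.5 = 21.07 N·m clockwise.
Potted plant: 5.5 × 9.8 = 53.9 N down at 1.72 m → arm 0.28 m, τ = 53.9 × 0.28 = 15.09 N·m clockwise.
Sack of grain: 27 × 9.8 = 264.6 N down at 0.1 m → arm 1.9 m, τ = 264.6 × 1.9 = 502.7 N·m clockwise.
Block: 11 × 9.8 = 107.8 N down at 0.3 m → arm 1.7 m, τ = 107.8 × 1.7 = 183.3 N·m clockwise.
Net moment of the loads = 859.4 N·m clockwise.
The upward force F acts at the right end, arm 2 m, giving F × 2 counterclockwise.
Balancing moments: F × 2 = 859.4, giving F = 859.4 / 2 = 430 N.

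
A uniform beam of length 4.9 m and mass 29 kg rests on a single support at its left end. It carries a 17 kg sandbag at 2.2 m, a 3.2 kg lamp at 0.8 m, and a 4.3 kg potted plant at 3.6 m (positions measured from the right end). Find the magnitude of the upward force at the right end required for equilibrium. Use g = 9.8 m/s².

Taking torques about the left end:
Beam weight: 29 × 9.8 = 284.2 N down at 2.45 m → arm 2.45 m, τ = 284.2 × 2.45 = 696.3 N·m clockwise.
Sandbag: 17 × 9.8 = 166.6 N down at 2.2 m → arm 2.7 m, τ = 166.6 × 2.7 = 449.8 N·m clockwise.
Lamp: 3.2 × 9.8 = 31.36 N down at 0.8 m → arm 4.1 m, τ = 31.36 × 4.1 = 128.6 N·m clockwise.
Potted plant: 4.3 × 9.8 = 42.14 N down at 3.6 m → arm 1.3 m, τ = 42.14 × 1.3 = 54.78 N·m clockwise.
Net moment of the loads = 1329 N·m clockwise.
The upward force F acts at the right end, arm 4.9 m, giving F × 4.9 counterclockwise.
Στ = 0 ⇒ F × 4.9 = 1329 ⇒ F = 1329 / 4.9 = 271 N.

F ≈ 271 N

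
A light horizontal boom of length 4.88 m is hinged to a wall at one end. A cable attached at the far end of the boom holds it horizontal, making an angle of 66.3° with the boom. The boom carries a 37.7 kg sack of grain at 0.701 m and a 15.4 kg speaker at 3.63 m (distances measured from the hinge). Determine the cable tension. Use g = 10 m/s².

T ≈ 184 N

Take moments about the hinge.
Sack of grain: 37.7 × 10 = 377 N down at 0.701 m → arm 0.701 m, τ = 377 × 0.701 = 264.3 N·m clockwise.
Speaker: 15.4 × 10 = 154 N down at 3.63 m → arm 3.63 m, τ = 154 × 3.63 = 559 N·m clockwise.
Total clockwise load moment = 823.3 N·m.
The cable tension T acts at 4.88 m; only its component perpendicular to the boom, T sinθ, produces torque. sin 66.3° = 0.9157.
For rotational equilibrium, T × 4.88 × 0.9157 = 823.3, so T = 823.3 / 4.469 = 184 N.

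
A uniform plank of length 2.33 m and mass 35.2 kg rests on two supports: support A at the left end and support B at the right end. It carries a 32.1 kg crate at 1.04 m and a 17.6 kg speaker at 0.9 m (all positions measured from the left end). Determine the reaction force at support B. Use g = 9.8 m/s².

Take moments about support A.
Beam weight: 35.2 × 9.8 = 345 N down at 1.165 m → arm 1.165 m, τ = 345 × 1.165 = 401.9 N·m clockwise.
Crate: 32.1 × 9.8 = 314.6 N down at 1.04 m → arm 1.04 m, τ = 314.6 × 1.04 = 327.2 N·m clockwise.
Speaker: 17.6 × 9.8 = 172.5 N down at 0.9 m → arm 0.9 m, τ = 172.5 × 0.9 = 155.2 N·m clockwise.
Net load moment about support A = 884.3 N·m clockwise.
Reaction R at support B is upward at 2.33 m, arm 2.33 m → moment R × 2.33 counterclockwise.
Setting net torque to zero: R × 2.33 = 884.3 → R = 380 N.

R_B ≈ 380 N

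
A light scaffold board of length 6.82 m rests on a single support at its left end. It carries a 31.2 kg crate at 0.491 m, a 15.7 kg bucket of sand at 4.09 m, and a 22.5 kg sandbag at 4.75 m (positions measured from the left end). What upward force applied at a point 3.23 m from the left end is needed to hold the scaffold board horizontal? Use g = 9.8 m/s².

Choose the left end as the axis so the unknown pivot reaction has zero arm there.
Crate: 31.2 × 9.8 = 305.8 N down at 0.491 m → arm 0.491 m, τ = 305.8 × 0.491 = 150.1 N·m clockwise.
Bucket of sand: 15.7 × 9.8 = 153.9 N down at 4.09 m → arm 4.09 m, τ = 153.9 × 4.09 = 629.5 N·m clockwise.
Sandbag: 22.5 × 9.8 = 220.5 N down at 4.75 m → arm 4.75 m, τ = 220.5 × 4.75 = 1047 N·m clockwise.
Net moment of the loads = 1827 N·m clockwise.
The upward force F acts at a point 3.23 m from the left end, arm 3.23 m, giving F × 3.23 counterclockwise.
Στ = 0 ⇒ F × 3.23 = 1827 ⇒ F = 1827 / 3.23 = 566 N.

F ≈ 566 N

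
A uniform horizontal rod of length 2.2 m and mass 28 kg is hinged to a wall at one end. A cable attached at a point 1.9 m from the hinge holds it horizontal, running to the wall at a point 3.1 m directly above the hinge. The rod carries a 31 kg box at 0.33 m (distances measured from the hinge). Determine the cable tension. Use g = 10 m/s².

T ≈ 253 N

About the hinge:
Beam weight: 28 × 10 = 280 N down at 1.1 m → arm 1.1 m, τ = 280 × 1.1 = 308 N·m clockwise.
Box: 31 × 10 = 310 N down at 0.33 m → arm 0.33 m, τ = 310 × 0.33 = 102.3 N·m clockwise.
Total clockwise load moment = 410.3 N·m.
The cable tension T acts at 1.9 m; only its component perpendicular to the rod, T sinθ, produces torque. sinθ = h/√(h²+d²) = 3.1/√(3.1²+1.9²) = 0.8526.
Balancing moments: T × 1.9 × 0.8526 = 410.3, giving T = 410.3 / 1.62 = 253 N.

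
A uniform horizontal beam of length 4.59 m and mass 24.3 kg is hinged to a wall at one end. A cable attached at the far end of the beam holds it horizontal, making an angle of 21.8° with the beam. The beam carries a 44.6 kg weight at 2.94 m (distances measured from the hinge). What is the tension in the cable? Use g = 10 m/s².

T ≈ 1100 N

About the hinge:
Beam weight: 24.3 × 10 = 243 N down at 2.295 m → arm 2.295 m, τ = 243 × 2.295 = 557.7 N·m clockwise.
Weight: 44.6 × 10 = 446 N down at 2.94 m → arm 2.94 m, τ = 446 × 2.94 = 1311 N·m clockwise.
Total clockwise load moment = 1869 N·m.
The cable tension T acts at 4.59 m; only its component perpendicular to the beam, T sinθ, produces torque. sin 21.8° = 0.3714.
Balancing moments: T × 4.59 × 0.3714 = 1869, giving T = 1869 / 1.705 = 1100 N.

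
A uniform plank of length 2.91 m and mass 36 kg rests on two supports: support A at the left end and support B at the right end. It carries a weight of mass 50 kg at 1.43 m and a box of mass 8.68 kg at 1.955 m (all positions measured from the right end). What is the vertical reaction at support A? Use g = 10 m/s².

R_A ≈ 484 N

Choose support B as the axis so its reaction then has zero moment arm.
Beam weight: 36 × 10 = 360 N down at 1.455 m → arm 1.455 m, τ = 360 × 1.455 = 523.8 N·m counterclockwise.
Weight: 50 × 10 = 500 N down at 1.43 m → arm 1.43 m, τ = 500 × 1.43 = 715 N·m counterclockwise.
Box: 8.68 × 10 = 86.8 N down at 1.955 m → arm 1.955 m, τ = 86.8 × 1.955 = 169.7 N·m counterclockwise.
Net load moment about support B = 1408 N·m counterclockwise.
Reaction R at support A is upward at 2.91 m, arm 2.91 m → moment R × 2.91 clockwise.
Στ = 0 ⇒ R × 2.91 = 1408 ⇒ R = 484 N.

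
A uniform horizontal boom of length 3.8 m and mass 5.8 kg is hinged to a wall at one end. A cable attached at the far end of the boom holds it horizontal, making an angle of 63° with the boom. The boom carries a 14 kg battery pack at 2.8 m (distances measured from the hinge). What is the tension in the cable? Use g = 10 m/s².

Sum moments about the hinge (the unknown hinge reaction has zero arm there).
Beam weight: 5.8 × 10 = 58 N down at 1.9 m → arm 1.9 m, τ = 58 × 1.9 = 110.2 N·m clockwise.
Battery pack: 14 × 10 = 140 N down at 2.8 m → arm 2.8 m, τ = 140 × 2.8 = 392 N·m clockwise.
Total clockwise load moment = 502.2 N·m.
The cable tension T acts at 3.8 m; only its component perpendicular to the boom, T sinθ, produces torque. sin 63° = 0.891.
For rotational equilibrium, T × 3.8 × 0.891 = 502.2, so T = 502.2 / 3.386 = 148 N.

T ≈ 148 N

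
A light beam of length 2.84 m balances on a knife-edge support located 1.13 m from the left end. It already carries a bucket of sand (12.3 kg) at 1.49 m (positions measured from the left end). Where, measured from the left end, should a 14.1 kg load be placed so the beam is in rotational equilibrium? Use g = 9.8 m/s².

Sum moments about the knife-edge support (at 1.13 m from the left end) (the support reaction has zero arm there).
Bucket of sand: 12.3 × 9.8 = 120.5 N down at 1.49 m → arm 0.36 m, τ = 120.5 × 0.36 = 43.38 N·m clockwise.
Net moment of existing loads = 43.38 N·m clockwise.
The load weighs 14.1 × 9.8 = 138.2 N and must supply an equal counterclockwise moment, so its lever arm about the knife-edge support is 43.38 / 138.2 = 0.314 m.
That puts it at 1.13 − 0.314 = 0.816 m from the left end.

x ≈ 0.816 m from the left end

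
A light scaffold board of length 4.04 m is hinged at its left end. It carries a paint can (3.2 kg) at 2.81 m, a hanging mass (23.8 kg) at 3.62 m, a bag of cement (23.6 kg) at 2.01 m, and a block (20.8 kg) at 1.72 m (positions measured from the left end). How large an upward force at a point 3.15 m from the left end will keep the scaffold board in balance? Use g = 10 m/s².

Choose the left end as the axis so the unknown pivot reaction has zero arm there.
Paint can: 3.2 × 10 = 32 N down at 2.81 m → arm 2.81 m, τ = 32 × 2.81 = 89.92 N·m clockwise.
Hanging mass: 23.8 × 10 = 238 N down at 3.62 m → arm 3.62 m, τ = 238 × 3.62 = 861.6 N·m clockwise.
Bag of cement: 23.6 × 10 = 236 N down at 2.01 m → arm 2.01 m, τ = 236 × 2.01 = 474.4 N·m clockwise.
Block: 20.8 × 10 = 208 N down at 1.72 m → arm 1.72 m, τ = 208 × 1.72 = 357.8 N·m clockwise.
Net moment of the loads = 1784 N·m clockwise.
The upward force F acts at a point 3.15 m from the left end, arm 3.15 m, giving F × 3.15 counterclockwise.
Balancing moments: F × 3.15 = 1784, giving F = 1784 / 3.15 = 566 N.

F ≈ 566 N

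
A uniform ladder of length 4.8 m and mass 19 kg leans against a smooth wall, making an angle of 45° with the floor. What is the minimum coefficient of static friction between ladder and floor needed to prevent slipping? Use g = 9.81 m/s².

Sum moments about the foot of the ladder (the floor normal and friction both act there and drop out).
Ladder weight 19×9.81 = 186.4 N acts at 2.4 m along the ladder; its horizontal arm is 2.4·cos45° = 1.697 m → τ = 316.3 N·m clockwise.
Wall normal N acts horizontally at the top; its moment arm is the height L sinθ = 4.8·sin45° = 3.394 m, counterclockwise.
Στ = 0 ⇒ N × 3.394 = 316.3 ⇒ N = 93.19 N.
ΣFx = 0 ⇒ f = N_wall = 93.19 N. ΣFy = 0 ⇒ N_floor = 186.4 N.
μ_min = f / N_floor = 93.19 / 186.4 = 0.5.

μ_min ≈ 0.5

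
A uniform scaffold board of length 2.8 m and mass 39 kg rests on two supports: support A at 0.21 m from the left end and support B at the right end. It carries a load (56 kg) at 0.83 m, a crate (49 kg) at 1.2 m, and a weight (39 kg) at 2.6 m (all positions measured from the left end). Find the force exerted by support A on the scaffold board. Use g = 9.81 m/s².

Sum moments about support B (its reaction then has zero moment arm).
Beam weight: 39 × 9.81 = 382.6 N down at 1.4 m → arm 1.4 m, τ = 382.6 × 1.4 = 535.6 N·m counterclockwise.
Load: 56 × 9.81 = 549.4 N down at 0.83 m → arm 1.97 m, τ = 549.4 × 1.97 = 1082 N·m counterclockwise.
Crate: 49 × 9.81 = 480.7 N down at 1.2 m → arm 1.6 m, τ = 480.7 × 1.6 = 769.1 N·m counterclockwise.
Weight: 39 × 9.81 = 382.6 N down at 2.6 m → arm 0.2 m, τ = 382.6 × 0.2 = 76.52 N·m counterclockwise.
Net load moment about support B = 2463 N·m counterclockwise.
Reaction R at support A is upward at 0.21 m, arm 2.59 m → moment R × 2.59 clockwise.
Στ = 0 ⇒ R × 2.59 = 2463 ⇒ R = 951 N.

R_A ≈ 951 N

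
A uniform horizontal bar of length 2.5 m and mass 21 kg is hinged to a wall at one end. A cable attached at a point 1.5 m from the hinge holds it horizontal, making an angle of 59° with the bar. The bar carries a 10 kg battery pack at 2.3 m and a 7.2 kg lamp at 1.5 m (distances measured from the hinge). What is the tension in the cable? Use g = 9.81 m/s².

T ≈ 458 N

Take moments about the hinge.
Beam weight: 21 × 9.81 = 206 N down at 1.25 m → arm 1.25 m, τ = 206 × 1.25 = 257.5 N·m clockwise.
Battery pack: 10 × 9.81 = 98.1 N down at 2.3 m → arm 2.3 m, τ = 98.1 × 2.3 = 225.6 N·m clockwise.
Lamp: 7.2 × 9.81 = 70.63 N down at 1.5 m → arm 1.5 m, τ = 70.63 × 1.5 = 105.9 N·m clockwise.
Total clockwise load moment = 589 N·m.
The cable tension T acts at 1.5 m; only its component perpendicular to the bar, T sinθ, produces torque. sin 59° = 0.8572.
Στ = 0 ⇒ T × 1.5 × 0.8572 = 589 ⇒ T = 589 / 1.286 = 458 N.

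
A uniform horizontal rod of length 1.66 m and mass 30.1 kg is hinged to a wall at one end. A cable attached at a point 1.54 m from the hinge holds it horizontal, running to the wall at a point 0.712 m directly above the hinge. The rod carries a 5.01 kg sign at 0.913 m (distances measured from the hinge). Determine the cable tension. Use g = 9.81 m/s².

T ≈ 449 N

Choose the hinge as the axis so the unknown hinge reaction has zero arm there.
Beam weight: 30.1 × 9.81 = 295.3 N down at 0.83 m → arm 0.83 m, τ = 295.3 × 0.83 = 245.1 N·m clockwise.
Sign: 5.01 × 9.81 = 49.15 N down at 0.913 m → arm 0.913 m, τ = 49.15 × 0.913 = 44.87 N·m clockwise.
Total clockwise load moment = 290 N·m.
The cable tension T acts at 1.54 m; only its component perpendicular to the rod, T sinθ, produces torque. sinθ = h/√(h²+d²) = 0.712/√(0.712²+1.54²) = 0.4197.
For rotational equilibrium, T × 1.54 × 0.4197 = 290, so T = 290 / 0.6463 = 449 N.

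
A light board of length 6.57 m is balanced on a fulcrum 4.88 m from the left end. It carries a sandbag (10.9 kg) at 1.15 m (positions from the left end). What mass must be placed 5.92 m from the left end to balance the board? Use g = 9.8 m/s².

m ≈ 39.1 kg

About the fulcrum (at 4.88 m from the left end):
Sandbag: 10.9 × 9.8 = 106.8 N down at 1.15 m → arm 3.73 m, τ = 106.8 × 3.73 = 398.4 N·m counterclockwise.
Net moment of known loads = 398.4 N·m counterclockwise.
An unknown mass m at 5.92 m has arm 1.04 m; its moment is m·g·1.04 clockwise.
For rotational equilibrium, m × 9.8 × 1.04 = 398.4, so m = 398.4 / (9.8 × 1.04) = 39.1 kg.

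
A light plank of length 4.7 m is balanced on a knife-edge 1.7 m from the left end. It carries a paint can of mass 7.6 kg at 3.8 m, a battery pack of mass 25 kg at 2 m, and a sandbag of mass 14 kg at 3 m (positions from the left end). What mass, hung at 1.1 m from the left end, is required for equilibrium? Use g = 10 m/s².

Choose the knife-edge (at 1.7 m from the left end) as the axis so the support reaction has zero arm there.
Paint can: 7.6 × 10 = 76 N down at 3.8 m → arm 2.1 m, τ = 76 × 2.1 = 159.6 N·m clockwise.
Battery pack: 25 × 10 = 250 N down at 2 m → arm 0.3 m, τ = 250 × 0.3 = 75 N·m clockwise.
Sandbag: 14 × 10 = 140 N down at 3 m → arm 1.3 m, τ = 140 × 1.3 = 182 N·m clockwise.
Net moment of known loads = 416.6 N·m clockwise.
An unknown mass m at 1.1 m has arm 0.6 m; its moment is m·g·0.6 counterclockwise.
Στ = 0 ⇒ m × 10 × 0.6 = 416.6 ⇒ m = 416.6 / (10 × 0.6) = 69.4 kg.

m ≈ 69.4 kg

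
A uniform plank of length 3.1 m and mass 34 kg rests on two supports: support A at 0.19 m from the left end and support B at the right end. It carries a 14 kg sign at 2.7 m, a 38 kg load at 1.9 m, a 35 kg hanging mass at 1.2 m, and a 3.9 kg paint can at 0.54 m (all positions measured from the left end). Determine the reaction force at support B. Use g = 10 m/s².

R_B ≈ 629 N

Take moments about support A.
Beam weight: 34 × 10 = 340 N down at 1.55 m → arm 1.36 m, τ = 340 × 1.36 = 462.4 N·m clockwise.
Sign: 14 × 10 = 140 N down at 2.7 m → arm 2.51 m, τ = 140 × 2.51 = 351.4 N·m clockwise.
Load: 38 × 10 = 380 N down at 1.9 m → arm 1.71 m, τ = 380 × 1.71 = 649.8 N·m clockwise.
Hanging mass: 35 × 10 = 350 N down at 1.2 m → arm 1.01 m, τ = 350 × 1.01 = 353.5 N·m clockwise.
Paint can: 3.9 × 10 = 39 N down at 0.54 m → arm 0.35 m, τ = 39 × 0.35 = 13.65 N·m clockwise.
Net load moment about support A = 1831 N·m clockwise.
Reaction R at support B is upward at 3.1 m, arm 2.91 m → moment R × 2.91 counterclockwise.
Setting net torque to zero: R × 2.91 = 1831 → R = 629 N.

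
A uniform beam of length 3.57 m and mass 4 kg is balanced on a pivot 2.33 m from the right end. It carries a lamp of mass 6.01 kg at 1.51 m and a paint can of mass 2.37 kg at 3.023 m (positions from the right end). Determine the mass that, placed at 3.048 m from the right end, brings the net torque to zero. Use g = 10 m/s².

Choose the pivot (at 2.33 m from the right end) as the axis so the support reaction has zero arm there.
Beam weight: 4 × 10 = 40 N down at 1.785 m → arm 0.545 m, τ = 40 × 0.545 = 21.8 N·m clockwise.
Lamp: 6.01 × 10 = 60.1 N down at 1.51 m → arm 0.82 m, τ = 60.1 × 0.82 = 49.28 N·m clockwise.
Paint can: 2.37 × 10 = 23.7 N down at 3.023 m → arm 0.693 m, τ = 23.7 × 0.693 = 16.42 N·m counterclockwise.
Net moment of known loads = 54.66 N·m clockwise.
An unknown mass m at 3.048 m has arm 0.718 m; its moment is m·g·0.718 counterclockwise.
Balancing moments: m × 10 × 0.718 = 54.66, giving m = 54.66 / (10 × 0.718) = 7.61 kg.

m ≈ 7.61 kg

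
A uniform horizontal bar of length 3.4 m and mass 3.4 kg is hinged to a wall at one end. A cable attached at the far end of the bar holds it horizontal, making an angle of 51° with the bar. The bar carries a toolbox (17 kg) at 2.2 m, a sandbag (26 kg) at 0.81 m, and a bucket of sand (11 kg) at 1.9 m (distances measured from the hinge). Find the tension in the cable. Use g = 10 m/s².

Take moments about the hinge.
Beam weight: 3.4 × 10 = 34 N down at 1.7 m → arm 1.7 m, τ = 34 × 1.7 = 57.8 N·m clockwise.
Toolbox: 17 × 10 = 170 N down at 2.2 m → arm 2.2 m, τ = 170 × 2.2 = 374 N·m clockwise.
Sandbag: 26 × 10 = 260 N down at 0.81 m → arm 0.81 m, τ = 260 × 0.81 = 210.6 N·m clockwise.
Bucket of sand: 11 × 10 = 110 N down at 1.9 m → arm 1.9 m, τ = 110 × 1.9 = 209 N·m clockwise.
Total clockwise load moment = 851.4 N·m.
The cable tension T acts at 3.4 m; only its component perpendicular to the bar, T sinθ, produces torque. sin 51° = 0.7771.
Στ = 0 ⇒ T × 3.4 × 0.7771 = 851.4 ⇒ T = 851.4 / 2.642 = 322 N.

T ≈ 322 N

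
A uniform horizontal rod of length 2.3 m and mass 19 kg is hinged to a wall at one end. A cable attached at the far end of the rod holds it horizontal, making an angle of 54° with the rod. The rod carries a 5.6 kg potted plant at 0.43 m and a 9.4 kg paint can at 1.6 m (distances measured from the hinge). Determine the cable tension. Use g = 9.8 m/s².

T ≈ 207 N

Sum moments about the hinge (the unknown hinge reaction has zero arm there).
Beam weight: 19 × 9.8 = 186.2 N down at 1.15 m → arm 1.15 m, τ = 186.2 × 1.15 = 214.1 N·m clockwise.
Potted plant: 5.6 × 9.8 = 54.88 N down at 0.43 m → arm 0.43 m, τ = 54.88 × 0.43 = 23.6 N·m clockwise.
Paint can: 9.4 × 9.8 = 92.12 N down at 1.6 m → arm 1.6 m, τ = 92.12 × 1.6 = 147.4 N·m clockwise.
Total clockwise load moment = 385.1 N·m.
The cable tension T acts at 2.3 m; only its component perpendicular to the rod, T sinθ, produces torque. sin 54° = 0.809.
Balancing moments: T × 2.3 × 0.809 = 385.1, giving T = 385.1 / 1.861 = 207 N.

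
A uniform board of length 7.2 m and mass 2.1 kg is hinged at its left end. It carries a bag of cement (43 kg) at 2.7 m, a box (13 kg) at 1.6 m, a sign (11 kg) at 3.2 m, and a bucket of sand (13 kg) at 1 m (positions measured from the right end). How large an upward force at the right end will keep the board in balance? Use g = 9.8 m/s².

F ≈ 542 N

Take moments about the left end.
Beam weight: 2.1 × 9.8 = 20.58 N down at 3.6 m → arm 3.6 m, τ = 20.58 × 3.6 = 74.09 N·m clockwise.
Bag of cement: 43 × 9.8 = 421.4 N down at 2.7 m → arm 4.5 m, τ = 421.4 × 4.5 = 1896 N·m clockwise.
Box: 13 × 9.8 = 127.4 N down at 1.6 m → arm 5.6 m, τ = 127.4 × 5.6 = 713.4 N·m clockwise.
Sign: 11 × 9.8 = 107.8 N down at 3.2 m → arm 4 m, τ = 107.8 × 4 = 431.2 N·m clockwise.
Bucket of sand: 13 × 9.8 = 127.4 N down at 1 m → arm 6.2 m, τ = 127.4 × 6.2 = 789.9 N·m clockwise.
Net moment of the loads = 3905 N·m clockwise.
The upward force F acts at the right end, arm 7.2 m, giving F × 7.2 counterclockwise.
Balancing moments: F × 7.2 = 3905, giving F = 3905 / 7.2 = 542 N.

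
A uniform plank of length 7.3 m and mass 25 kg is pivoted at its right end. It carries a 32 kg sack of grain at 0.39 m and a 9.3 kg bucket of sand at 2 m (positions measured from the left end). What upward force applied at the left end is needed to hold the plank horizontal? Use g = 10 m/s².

F ≈ 495 N

Taking torques about the right end:
Beam weight: 25 × 10 = 250 N down at 3.65 m → arm 3.65 m, τ = 250 × 3.65 = 912.5 N·m counterclockwise.
Sack of grain: 32 × 10 = 320 N down at 0.39 m → arm 6.91 m, τ = 320 × 6.91 = 2211 N·m counterclockwise.
Bucket of sand: 9.3 × 10 = 93 N down at 2 m → arm 5.3 m, τ = 93 × 5.3 = 492.9 N·m counterclockwise.
Net moment of the loads = 3616 N·m counterclockwise.
The upward force F acts at the left end, arm 7.3 m, giving F × 7.3 clockwise.
Στ = 0 ⇒ F × 7.3 = 3616 ⇒ F = 3616 / 7.3 = 495 N.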